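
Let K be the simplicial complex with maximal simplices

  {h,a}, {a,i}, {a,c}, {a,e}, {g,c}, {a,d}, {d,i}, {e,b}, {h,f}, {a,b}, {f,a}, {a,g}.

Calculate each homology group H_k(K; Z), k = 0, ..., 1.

Fix the vertex order a < b < c < d < e < f < g < h < i and write every simplex with vertices in increasing order. Then dim K = 1 and the simplices of K are:

  0-simplices (9): a, b, c, d, e, f, g, h, i
  1-simplices (12): ab, ac, ad, ae, af, ag, ah, ai, be, cg, di, fh

Hence C_0 ≅ Z^9, C_1 ≅ Z^12.

The boundary map ∂_1: C_1 → C_0 is given by ∂[p,q] = [q] − [p]. For instance
  ∂di = i − d.
As a 9×12 matrix over Z this has rank 8, with invariant factors (1,1,1,1,1,1,1,1).

Now H_k = ker ∂_k / im ∂_{k+1}, so:

  H_0: rank C_0 − rank ∂_1 = 9 − 8 = 1, and the invariant factors of ∂_1 are all 1, so H_0 = Z.
  H_1: rank ker ∂_1 − rank ∂_2 = (12 − 8) − 0 = 4, and there is no ∂_2, so H_1 = Z^4.

As a check, the Euler characteristic is 9 − 12 = -3, which agrees with 1 − 4 = -3.

H_0 = Z,  H_1 = Z^4.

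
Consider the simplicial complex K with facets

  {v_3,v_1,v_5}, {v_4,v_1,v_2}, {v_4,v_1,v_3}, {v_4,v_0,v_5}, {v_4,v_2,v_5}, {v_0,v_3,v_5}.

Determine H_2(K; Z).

Fix the vertex order v_0 < v_1 < v_2 < v_3 < v_4 < v_5 and write every simplex with vertices in increasing order. Then dim K = 2 and the simplices of K are:

  0-simplices (6): [v_0], [v_1], [v_2], [v_3], [v_4], [v_5]
  1-simplices (12): [v_0,v_3], [v_0,v_4], [v_0,v_5], [v_1,v_2], [v_1,v_3], [v_1,v_4], [v_1,v_5], [v_2,v_4], [v_2,v_5], [v_3,v_4], [v_3,v_5], [v_4,v_5]
  2-simplices (6): [v_0,v_3,v_5], [v_0,v_4,v_5], [v_1,v_2,v_4], [v_1,v_3,v_4], [v_1,v_3,v_5], [v_2,v_4,v_5]

so the chain groups are C_0 ≅ Z^6, C_1 ≅ Z^12, C_2 ≅ Z^6.

The boundary map ∂_1: C_1 → C_0 is given by ∂[p,q] = [q] − [p]. For instance
  ∂[v_0,v_3] = [v_3] − [v_0].
This gives a 6×12 integer matrix of rank 5; reducing to Smith normal form yields diagonal entries (1,1,1,1,1).

The boundary map ∂_2: C_2 → C_1 sends each 2-simplex [p,q,r] to [q,r] − [p,r] + [p,q]. For instance
  ∂[v_2,v_4,v_5] = [v_4,v_5] − [v_2,v_5] + [v_2,v_4],
  ∂[v_1,v_3,v_4] = [v_3,v_4] − [v_1,v_4] + [v_1,v_3].
This gives a 12×6 integer matrix of rank 6; reducing to Smith normal form yields diagonal entries (1,1,1,1,1,1).

From H_k ≅ ker(∂_k) / im(∂_{k+1}) we obtain:

  H_2: rank ker ∂_2 − rank ∂_3 = (6 − 6) − 0 = 0, and there is no ∂_3, so H_2 ≅ 0.

(K is a triangulation of the cylinder S^1 x I.)

H_2 ≅ 0.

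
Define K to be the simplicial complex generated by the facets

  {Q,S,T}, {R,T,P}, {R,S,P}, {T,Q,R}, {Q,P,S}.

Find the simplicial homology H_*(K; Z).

H_0 = Z,  H_1 = Z,  H_2 = 0.

Order the vertices as P < Q < R < S < T. Listing each simplex with vertices in this order, K has dimension 2 with simplices:

  0-simplices (5): P, Q, R, S, T
  1-simplices (10): PQ, PR, PS, PT, QR, QS, QT, RS, RT, ST
  2-simplices (5): PQS, PRS, PRT, QRT, QST

Hence C_0 ≅ Z^5, C_1 ≅ Z^10, C_2 ≅ Z^5.

The boundary map ∂_1: C_1 → C_0 is given by ∂[p,q] = [q] − [p].
As a 5×10 matrix over Z this has rank 4, with invariant factors (1,1,1,1).

∂_2: C_2 → C_1 sends each 2-simplex [p,q,r] to [q,r] − [p,r] + [p,q]. For instance
  ∂PQS = QS − PS + PQ,
  ∂QST = ST − QT + QS.
This gives a 10×5 integer matrix of rank 5; reducing to Smith normal form yields diagonal entries (1,1,1,1,1).

Now H_k = ker ∂_k / im ∂_{k+1}, so:

  H_0: rank C_0 − rank ∂_1 = 5 − 4 = 1, and the invariant factors of ∂_1 are all 1, so H_0 = Z.
  H_1: rank ker ∂_1 − rank ∂_2 = (10 − 4) − 5 = 1, and the invariant factors of ∂_2 are all 1, so H_1 = Z.
  H_2: rank ker ∂_2 − rank ∂_3 = (5 − 5) − 0 = 0, and there is no ∂_3, so H_2 = 0.

As a check, the Euler characteristic is 5 − 10 + 5 = 0, which agrees with 1 − 1 + 0 = 0.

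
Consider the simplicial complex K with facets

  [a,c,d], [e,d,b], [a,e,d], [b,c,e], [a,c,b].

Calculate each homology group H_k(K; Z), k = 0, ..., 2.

Fix the vertex order a < b < c < d < e and write every simplex with vertices in increasing order. Then dim K = 2 and the simplices of K are:

  0-simplices (5): a, b, c, d, e
  1-simplices (10): ab, ac, ad, ae, bc, bd, be, cd, ce, de
  2-simplices (5): abc, acd, ade, bce, bde

Hence C_0 ≅ Z^5, C_1 ≅ Z^10, C_2 ≅ Z^5.

∂_1: C_1 → C_0 maps an edge to its endpoints' difference, ∂[p,q] = q − p. For instance
  ∂ad = d − a.
The 5×10 boundary matrix has rank 4 and Smith normal form diag(1,1,1,1).

∂_2: C_2 → C_1 sends each 2-simplex [p,q,r] to [q,r] − [p,r] + [p,q]. For instance
  ∂ade = de − ae + ad,
  ∂bde = de − be + bd.
The 10×5 boundary matrix has rank 5 and Smith normal form diag(1,1,1,1,1).

Reading off H_k = ker ∂_k / im ∂_{k+1}:

  H_0: rank C_0 − rank ∂_1 = 5 − 4 = 1, and the invariant factors of ∂_1 are all 1, so H_0 ≅ Z.
  H_1: rank ker ∂_1 − rank ∂_2 = (10 − 4) − 5 = 1, and the invariant factors of ∂_2 are all 1, so H_1 ≅ Z.
  H_2: rank ker ∂_2 − rank ∂_3 = (5 − 5) − 0 = 0, and there is no ∂_3, so H_2 ≅ 0.

(K is a triangulation of the Möbius band.)

H_0 = Z,  H_1 = Z,  H_2 = 0.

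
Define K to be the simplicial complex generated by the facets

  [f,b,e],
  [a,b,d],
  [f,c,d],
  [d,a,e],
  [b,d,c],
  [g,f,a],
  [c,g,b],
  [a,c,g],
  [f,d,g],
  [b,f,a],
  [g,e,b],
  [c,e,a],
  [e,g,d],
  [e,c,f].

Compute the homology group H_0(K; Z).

H_0 ≅ Z.

Order the vertices as a < b < c < d < e < f < g. Listing each simplex with vertices in this order, K has dimension 2 with simplices:

  0-simplices (7): a, b, c, d, e, f, g
  1-simplices (21): ab, ac, ad, ae, af, ag, bc, bd, be, bf, bg, cd, ce, cf, cg, de, df, dg, ef, eg, fg
  2-simplices (14): abd, abf, ace, acg, ade, afg, bcd, bcg, bef, beg, cdf, cef, deg, dfg

Hence C_0 ≅ Z^7, C_1 ≅ Z^21, C_2 ≅ Z^14.

Boundary ∂_1: C_1 → C_0 sends each edge [p,q] (with p < q) to q − p. For instance
  ∂cf = f − c.
As a 7×21 matrix over Z this has rank 6, with invariant factors (1,1,1,1,1,1).

The boundary map ∂_2: C_2 → C_1 sends each 2-simplex [p,q,r] to [q,r] − [p,r] + [p,q]. For instance
  ∂bcg = cg − bg + bc,
  ∂bcd = cd − bd + bc.
The resulting 21×14 matrix has rank 13, and its Smith normal form has invariant factors (1,1,1,1,1,1,1,1,1,1,1,1,1).

Now H_k = ker ∂_k / im ∂_{k+1}, so:

  H_0: rank C_0 − rank ∂_1 = 7 − 6 = 1, and the invariant factors of ∂_1 are all 1, so H_0 ≅ Z.

(K is a triangulation of the torus T^2.)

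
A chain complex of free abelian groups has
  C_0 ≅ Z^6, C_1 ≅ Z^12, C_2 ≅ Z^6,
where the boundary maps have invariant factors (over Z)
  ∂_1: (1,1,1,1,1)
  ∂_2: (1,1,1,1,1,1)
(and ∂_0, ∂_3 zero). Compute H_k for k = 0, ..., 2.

H_0 ≅ Z,  H_1 ≅ Z,  H_2 = 0.

H_0: b_0 = 6 − 0 − 5 = 1; torsion from ∂_1 factors > 1: none. So H_0 ≅ Z.
H_1: b_1 = 12 − 5 − 6 = 1; torsion from ∂_2 factors > 1: none. So H_1 ≅ Z.
H_2: b_2 = 6 − 6 − 0 = 0; torsion from ∂_3 factors > 1: none. So H_2 ≅ 0.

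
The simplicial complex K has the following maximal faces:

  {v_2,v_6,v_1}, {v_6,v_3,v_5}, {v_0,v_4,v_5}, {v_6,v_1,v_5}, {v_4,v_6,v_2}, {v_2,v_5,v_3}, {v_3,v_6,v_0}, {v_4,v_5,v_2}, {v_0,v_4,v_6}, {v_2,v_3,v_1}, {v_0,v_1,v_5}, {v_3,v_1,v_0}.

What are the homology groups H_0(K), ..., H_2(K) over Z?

H_0 ≅ Z,  H_1 ≅ Z/2Z,  H_2 = 0.

Take the total order v_0 < v_1 < v_2 < v_3 < v_4 < v_5 < v_6 on the vertex set. Then K (dimension 2) consists of the simplices:

  0-simplices (7): [v_0], [v_1], [v_2], [v_3], [v_4], [v_5], [v_6]
  1-simplices (18): (18 of them)
  2-simplices (12): (12 of them)

Hence C_0 ≅ Z^7, C_1 ≅ Z^18, C_2 ≅ Z^12.

Boundary ∂_1: C_1 → C_0 is given by ∂[p,q] = [q] − [p]. For instance
  ∂[v_0,v_6] = [v_6] − [v_0].
The 7×18 boundary matrix has rank 6 and Smith normal form diag(1,1,1,1,1,1).

Boundary ∂_2: C_2 → C_1 acts by ∂[p,q,r] = [q,r] − [p,r] + [p,q]. For instance
  ∂[v_0,v_3,v_6] = [v_3,v_6] − [v_0,v_6] + [v_0,v_3],
  ∂[v_1,v_2,v_3] = [v_2,v_3] − [v_1,v_3] + [v_1,v_2].
As a 18×12 matrix over Z this has rank 12, with invariant factors (1,1,1,1,1,1,1,1,1,1,1,2).

From H_k ≅ ker(∂_k) / im(∂_{k+1}) we obtain:

  H_0: rank C_0 − rank ∂_1 = 7 − 6 = 1, and the invariant factors of ∂_1 are all 1, so H_0 = Z.
  H_1: rank ker ∂_1 − rank ∂_2 = (18 − 6) − 12 = 0, and ∂_2 has invariant factor 2 > 1, so H_1 = Z/2Z.
  H_2: rank ker ∂_2 − rank ∂_3 = (12 − 12) − 0 = 0, and there is no ∂_3, so H_2 = 0.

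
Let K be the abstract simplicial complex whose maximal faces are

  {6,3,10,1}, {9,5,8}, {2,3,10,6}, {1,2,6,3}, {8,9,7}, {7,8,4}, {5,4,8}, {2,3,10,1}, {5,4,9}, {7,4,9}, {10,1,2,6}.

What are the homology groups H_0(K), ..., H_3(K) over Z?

H_0 = Z^2,  H_1 = 0,  H_2 = Z,  H_3 = Z.

Fix the vertex order 1 < 2 < 3 < 4 < 5 < 6 < 7 < 8 < 9 < 10 and write every simplex with vertices in increasing order. Then dim K = 3 and the simplices of K are:

  0-simplices (10): [1], [2], [3], [4], [5], [6], [7], [8], [9], [10]
  1-simplices (19): [1,2], [1,3], [1,6], [1,10], [2,3], [2,6], [2,10], [3,6], [3,10], [4,5], [4,7], [4,8], [4,9], [5,8], [5,9], [6,10], [7,8], [7,9], [8,9]
  2-simplices (16): [1,2,3], [1,2,6], [1,2,10], [1,3,6], [1,3,10], [1,6,10], [2,3,6], [2,3,10], [2,6,10], [3,6,10], [4,5,8], [4,5,9], [4,7,8], [4,7,9], [5,8,9], [7,8,9]
  3-simplices (5): [1,2,3,6], [1,2,3,10], [1,2,6,10], [1,3,6,10], [2,3,6,10]

giving chain groups C_0 ≅ Z^10, C_1 ≅ Z^19, C_2 ≅ Z^16, C_3 ≅ Z^5.

Boundary ∂_1: C_1 → C_0 is given by ∂[p,q] = [q] − [p].
This gives a 10×19 integer matrix of rank 8; reducing to Smith normal form yields diagonal entries (1,1,1,1,1,1,1,1).

Boundary ∂_2: C_2 → C_1 sends each 2-simplex [p,q,r] to [q,r] − [p,r] + [p,q]. For instance
  ∂[3,6,10] = [6,10] − [3,10] + [3,6],
  ∂[7,8,9] = [8,9] − [7,9] + [7,8].
The 19×16 boundary matrix has rank 11 and Smith normal form diag(1,1,1,1,1,1,1,1,1,1,1).

∂_3: C_3 → C_2 sends each 3-simplex σ to the alternating sum Σ_i (−1)^i (σ with its i-th vertex removed). For instance
  ∂[1,2,3,6] = [2,3,6] − [1,3,6] + [1,2,6] − [1,2,3],
  ∂[1,3,6,10] = [3,6,10] − [1,6,10] + [1,3,10] − [1,3,6].
As a 16×5 matrix over Z this has rank 4, with invariant factors (1,1,1,1).

Now H_k = ker ∂_k / im ∂_{k+1}, so:

  H_0: rank C_0 − rank ∂_1 = 10 − 8 = 2, and the invariant factors of ∂_1 are all 1, so H_0 ≅ Z^2.
  H_1: rank ker ∂_1 − rank ∂_2 = (19 − 8) − 11 = 0, and the invariant factors of ∂_2 are all 1, so H_1 ≅ 0.
  H_2: rank ker ∂_2 − rank ∂_3 = (16 − 11) − 4 = 1, and the invariant factors of ∂_3 are all 1, so H_2 ≅ Z.
  H_3: rank ker ∂_3 − rank ∂_4 = (5 − 4) − 0 = 1, and there is no ∂_4, so H_3 ≅ Z.

As a check, the Euler characteristic is 10 − 19 + 16 − 5 = 2, which agrees with 2 − 0 + 1 − 1 = 2.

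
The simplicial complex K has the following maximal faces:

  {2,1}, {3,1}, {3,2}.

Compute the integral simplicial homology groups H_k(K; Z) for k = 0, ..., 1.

H_0 ≅ Z,  H_1 ≅ Z.

Take the total order 1 < 2 < 3 on the vertex set. Then K (dimension 1) consists of the simplices:

  0-simplices (3): [1], [2], [3]
  1-simplices (3): [1,2], [1,3], [2,3]

so the chain groups are C_0 ≅ Z^3, C_1 ≅ Z^3.

Boundary ∂_1: C_1 → C_0 sends each edge [p,q] (with p < q) to q − p. For instance
  ∂[1,2] = [2] − [1].
As a 3×3 matrix over Z this has rank 2, with invariant factors (1,1).

Computing H_k = (kernel of ∂_k) / (image of ∂_{k+1}):

  H_0: rank C_0 − rank ∂_1 = 3 − 2 = 1, and the invariant factors of ∂_1 are all 1, so H_0 = Z.
  H_1: rank ker ∂_1 − rank ∂_2 = (3 − 2) − 0 = 1, and there is no ∂_2, so H_1 = Z.

As a check, the Euler characteristic is 3 − 3 = 0, which agrees with 1 − 1 = 0.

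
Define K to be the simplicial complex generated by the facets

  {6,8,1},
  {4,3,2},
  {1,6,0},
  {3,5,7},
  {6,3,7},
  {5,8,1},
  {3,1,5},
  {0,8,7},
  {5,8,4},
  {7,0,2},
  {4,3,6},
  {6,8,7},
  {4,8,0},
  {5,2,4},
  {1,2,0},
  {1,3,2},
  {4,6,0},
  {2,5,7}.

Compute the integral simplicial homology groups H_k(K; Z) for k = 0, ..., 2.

Take the total order 0 < 1 < 2 < 3 < 4 < 5 < 6 < 7 < 8 on the vertex set. Then K (dimension 2) consists of the simplices:

  0-simplices (9): [0], [1], [2], [3], [4], [5], [6], [7], [8]
  1-simplices (27): (27 of them)
  2-simplices (18): [0,1,2], [0,1,6], [0,2,7], [0,4,6], [0,4,8], [0,7,8], [1,2,3], [1,3,5], [1,5,8], [1,6,8], [2,3,4], [2,4,5], [2,5,7], [3,4,6], [3,5,7], [3,6,7], [4,5,8], [6,7,8]

giving chain groups C_0 ≅ Z^9, C_1 ≅ Z^27, C_2 ≅ Z^18.

∂_1: C_1 → C_0 is given by ∂[p,q] = [q] − [p]. For instance
  ∂[6,7] = [7] − [6].
The 9×27 boundary matrix has rank 8 and Smith normal form diag(1,1,1,1,1,1,1,1).

Boundary ∂_2: C_2 → C_1 sends each 2-simplex [p,q,r] to [q,r] − [p,r] + [p,q]. For instance
  ∂[3,6,7] = [6,7] − [3,7] + [3,6],
  ∂[2,4,5] = [4,5] − [2,5] + [2,4].
The 27×18 boundary matrix has rank 18 and Smith normal form diag(1,1,1,1,1,1,1,1,1,1,1,1,1,1,1,1,1,2).

Computing H_k = (kernel of ∂_k) / (image of ∂_{k+1}):

  H_0: rank C_0 − rank ∂_1 = 9 − 8 = 1, and the invariant factors of ∂_1 are all 1, so H_0 ≅ Z.
  H_1: rank ker ∂_1 − rank ∂_2 = (27 − 8) − 18 = 1, and ∂_2 has invariant factor 2 > 1, so H_1 ≅ Z ⊕ Z/2Z.
  H_2: rank ker ∂_2 − rank ∂_3 = (18 − 18) − 0 = 0, and there is no ∂_3, so H_2 ≅ 0.

(K is a triangulation of the Klein bottle.)

H_0 = Z,  H_1 = Z ⊕ Z/2Z,  H_2 = 0.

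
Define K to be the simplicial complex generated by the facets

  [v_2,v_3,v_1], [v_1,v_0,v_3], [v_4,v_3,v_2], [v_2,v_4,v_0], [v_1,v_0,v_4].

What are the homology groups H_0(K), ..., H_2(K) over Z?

We work with the vertex ordering v_0 < v_1 < v_2 < v_3 < v_4. The simplices of K, each written with vertices in increasing order, are:

  0-simplices (5): [v_0], [v_1], [v_2], [v_3], [v_4]
  1-simplices (10): [v_0,v_1], [v_0,v_2], [v_0,v_3], [v_0,v_4], [v_1,v_2], [v_1,v_3], [v_1,v_4], [v_2,v_3], [v_2,v_4], [v_3,v_4]
  2-simplices (5): [v_0,v_1,v_3], [v_0,v_1,v_4], [v_0,v_2,v_4], [v_1,v_2,v_3], [v_2,v_3,v_4]

so the chain groups are C_0 ≅ Z^5, C_1 ≅ Z^10, C_2 ≅ Z^5.

Boundary ∂_1: C_1 → C_0 maps an edge to its endpoints' difference, ∂[p,q] = q − p. For instance
  ∂[v_0,v_2] = [v_2] − [v_0].
The 5×10 boundary matrix has rank 4 and Smith normal form diag(1,1,1,1).

∂_2: C_2 → C_1 sends each 2-simplex [p,q,r] to [q,r] − [p,r] + [p,q]. For instance
  ∂[v_0,v_1,v_4] = [v_1,v_4] − [v_0,v_4] + [v_0,v_1],
  ∂[v_0,v_2,v_4] = [v_2,v_4] − [v_0,v_4] + [v_0,v_2].
This gives a 10×5 integer matrix of rank 5; reducing to Smith normal form yields diagonal entries (1,1,1,1,1).

Now H_k = ker ∂_k / im ∂_{k+1}, so:

  H_0: rank C_0 − rank ∂_1 = 5 − 4 = 1, and the invariant factors of ∂_1 are all 1, so H_0 = Z.
  H_1: rank ker ∂_1 − rank ∂_2 = (10 − 4) − 5 = 1, and the invariant factors of ∂_2 are all 1, so H_1 = Z.
  H_2: rank ker ∂_2 − rank ∂_3 = (5 − 5) − 0 = 0, and there is no ∂_3, so H_2 = 0.

As a check, the Euler characteristic is 5 − 10 + 5 = 0, which agrees with 1 − 1 + 0 = 0.

H_0 ≅ Z,  H_1 ≅ Z,  H_2 = 0.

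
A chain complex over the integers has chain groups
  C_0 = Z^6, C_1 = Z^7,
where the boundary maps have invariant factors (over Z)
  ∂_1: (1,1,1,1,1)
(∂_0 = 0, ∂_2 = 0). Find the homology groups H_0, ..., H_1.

H_0: b_0 = 6 − 0 − 5 = 1; torsion from ∂_1 factors > 1: none. So H_0 = Z.
H_1: b_1 = 7 − 5 − 0 = 2; torsion from ∂_2 factors > 1: none. So H_1 = Z^2.

H_0 = Z,  H_1 = Z^2.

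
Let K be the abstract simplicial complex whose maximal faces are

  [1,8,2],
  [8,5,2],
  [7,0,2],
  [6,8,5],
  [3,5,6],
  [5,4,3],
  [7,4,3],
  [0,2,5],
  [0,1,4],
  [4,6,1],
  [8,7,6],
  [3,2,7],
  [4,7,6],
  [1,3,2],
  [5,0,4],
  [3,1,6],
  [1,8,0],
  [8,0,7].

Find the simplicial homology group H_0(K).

We work with the vertex ordering 0 < 1 < 2 < 3 < 4 < 5 < 6 < 7 < 8. The simplices of K, each written with vertices in increasing order, are:

  0-simplices (9): [0], [1], [2], [3], [4], [5], [6], [7], [8]
  1-simplices (27): (27 of them)
  2-simplices (18): [0,1,4], [0,1,8], [0,2,5], [0,2,7], [0,4,5], [0,7,8], [1,2,3], [1,2,8], [1,3,6], [1,4,6], [2,3,7], [2,5,8], [3,4,5], [3,4,7], [3,5,6], [4,6,7], [5,6,8], [6,7,8]

giving chain groups C_0 ≅ Z^9, C_1 ≅ Z^27, C_2 ≅ Z^18.

The boundary map ∂_1: C_1 → C_0 sends each edge [p,q] (with p < q) to q − p. For instance
  ∂[3,5] = [5] − [3].
The 9×27 boundary matrix has rank 8 and Smith normal form diag(1,1,1,1,1,1,1,1).

The boundary map ∂_2: C_2 → C_1 maps a triangle to the signed sum of its edges. For instance
  ∂[1,2,3] = [2,3] − [1,3] + [1,2],
  ∂[1,3,6] = [3,6] − [1,6] + [1,3].
This gives a 27×18 integer matrix of rank 18; reducing to Smith normal form yields diagonal entries (1,1,1,1,1,1,1,1,1,1,1,1,1,1,1,1,1,2).

Computing H_k = (kernel of ∂_k) / (image of ∂_{k+1}):

  H_0: rank C_0 − rank ∂_1 = 9 − 8 = 1, and the invariant factors of ∂_1 are all 1, so H_0 ≅ Z.

H_0 ≅ Z.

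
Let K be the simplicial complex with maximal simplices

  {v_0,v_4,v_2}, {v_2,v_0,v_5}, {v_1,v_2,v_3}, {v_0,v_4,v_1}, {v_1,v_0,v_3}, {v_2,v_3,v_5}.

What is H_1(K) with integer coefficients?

H_1 ≅ Z.

K has 6 vertices, 12 edges, 6 triangles.
rank ∂_1 = 5, rank ∂_2 = 6 ⇒ b_1 = 12 − 5 − 6 = 1; all invariant factors of ∂_2 are 1 so no torsion. So H_1 ≅ Z.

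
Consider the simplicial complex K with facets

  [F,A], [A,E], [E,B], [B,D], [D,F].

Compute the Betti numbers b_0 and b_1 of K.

b_0 = 1, b_1 = 1.

K has 5 vertices, 5 edges.
rank ∂_0 = 0, rank ∂_1 = 4 ⇒ b_0 = 5 − 0 − 4 = 1; all invariant factors of ∂_1 are 1 so no torsion. So H_0 ≅ Z.
rank ∂_1 = 4, rank ∂_2 = 0 ⇒ b_1 = 5 − 4 − 0 = 1. So H_1 ≅ Z.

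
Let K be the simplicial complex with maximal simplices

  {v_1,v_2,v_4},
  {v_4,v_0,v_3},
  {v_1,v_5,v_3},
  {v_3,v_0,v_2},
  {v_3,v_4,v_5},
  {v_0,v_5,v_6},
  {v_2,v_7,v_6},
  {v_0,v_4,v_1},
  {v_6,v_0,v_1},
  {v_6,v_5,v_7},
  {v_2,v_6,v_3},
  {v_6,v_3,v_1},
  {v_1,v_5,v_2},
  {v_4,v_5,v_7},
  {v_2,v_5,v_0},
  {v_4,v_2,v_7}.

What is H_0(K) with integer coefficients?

We work with the vertex ordering v_0 < v_1 < v_2 < v_3 < v_4 < v_5 < v_6 < v_7. The simplices of K, each written with vertices in increasing order, are:

  0-simplices (8): [v_0], [v_1], [v_2], [v_3], [v_4], [v_5], [v_6], [v_7]
  1-simplices (24): (24 of them)
  2-simplices (16): (16 of them)

giving chain groups C_0 ≅ Z^8, C_1 ≅ Z^24, C_2 ≅ Z^16.

∂_1: C_1 → C_0 is given by ∂[p,q] = [q] − [p].
This gives a 8×24 integer matrix of rank 7; reducing to Smith normal form yields diagonal entries (1,1,1,1,1,1,1).

∂_2: C_2 → C_1 acts by ∂[p,q,r] = [q,r] − [p,r] + [p,q]. For instance
  ∂[v_0,v_2,v_5] = [v_2,v_5] − [v_0,v_5] + [v_0,v_2],
  ∂[v_0,v_1,v_6] = [v_1,v_6] − [v_0,v_6] + [v_0,v_1].
As a 24×16 matrix over Z this has rank 15, with invariant factors (1,1,1,1,1,1,1,1,1,1,1,1,1,1,1).

Computing H_k = (kernel of ∂_k) / (image of ∂_{k+1}):

  H_0: rank C_0 − rank ∂_1 = 8 − 7 = 1, and the invariant factors of ∂_1 are all 1, so H_0 = Z.

(K is a triangulation of the torus T^2.)

H_0 = Z.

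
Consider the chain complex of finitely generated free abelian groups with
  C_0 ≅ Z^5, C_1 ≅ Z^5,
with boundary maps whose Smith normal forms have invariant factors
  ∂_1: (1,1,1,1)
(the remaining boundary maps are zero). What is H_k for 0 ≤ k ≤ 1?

H_0 = Z,  H_1 = Z.

H_0: b_0 = 5 − 0 − 4 = 1; torsion from ∂_1 factors > 1: none. So H_0 = Z.
H_1: b_1 = 5 − 4 − 0 = 1; torsion from ∂_2 factors > 1: none. So H_1 = Z.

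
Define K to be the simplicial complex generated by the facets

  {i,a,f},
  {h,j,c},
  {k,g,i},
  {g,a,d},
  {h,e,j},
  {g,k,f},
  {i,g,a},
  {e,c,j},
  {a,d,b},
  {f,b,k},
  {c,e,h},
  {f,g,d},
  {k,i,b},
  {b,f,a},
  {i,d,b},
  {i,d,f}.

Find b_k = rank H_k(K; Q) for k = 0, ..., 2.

Fix the vertex order a < b < c < d < e < f < g < h < i < j < k and write every simplex with vertices in increasing order. Then dim K = 2 and the simplices of K are:

  0-simplices (11): a, b, c, d, e, f, g, h, i, j, k
  1-simplices (24): ab, ad, af, ag, ai, bd, bf, bi, bk, ce, ch, cj, df, dg, di, eh, ej, fg, fi, fk, gi, gk, hj, ik
  2-simplices (16): abd, abf, adg, afi, agi, bdi, bfk, bik, ceh, cej, chj, dfg, dfi, ehj, fgk, gik

so the chain groups are C_0 ≅ Z^11, C_1 ≅ Z^24, C_2 ≅ Z^16.

The boundary map ∂_1: C_1 → C_0 sends each edge [p,q] (with p < q) to q − p.
This gives a 11×24 integer matrix of rank 9; reducing to Smith normal form yields diagonal entries (1,1,1,1,1,1,1,1,1).

Boundary ∂_2: C_2 → C_1 acts by ∂[p,q,r] = [q,r] − [p,r] + [p,q]. For instance
  ∂bfk = fk − bk + bf,
  ∂agi = gi − ai + ag.
The resulting 24×16 matrix has rank 15, and its Smith normal form has invariant factors (1,1,1,1,1,1,1,1,1,1,1,1,1,1,2).

Computing H_k = (kernel of ∂_k) / (image of ∂_{k+1}):

  H_0: rank C_0 − rank ∂_1 = 11 − 9 = 2, and the invariant factors of ∂_1 are all 1, so H_0 = Z^2.
  H_1: rank ker ∂_1 − rank ∂_2 = (24 − 9) − 15 = 0, and ∂_2 has invariant factor 2 > 1, so H_1 = Z/2.
  H_2: rank ker ∂_2 − rank ∂_3 = (16 − 15) − 0 = 1, and there is no ∂_3, so H_2 = Z.

Hence the Betti numbers are b_0 = 2, b_1 = 0, b_2 = 1.

b_0 = 2, b_1 = 0, b_2 = 1.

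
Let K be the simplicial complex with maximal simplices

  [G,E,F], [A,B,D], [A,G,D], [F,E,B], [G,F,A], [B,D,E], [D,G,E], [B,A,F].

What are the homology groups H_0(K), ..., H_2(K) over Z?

H_0 = Z,  H_1 = 0,  H_2 = Z.

K has 6 vertices, 12 edges, 8 triangles.
rank ∂_0 = 0, rank ∂_1 = 5 ⇒ b_0 = 6 − 0 − 5 = 1; all invariant factors of ∂_1 are 1 so no torsion. So H_0 = Z.
rank ∂_1 = 5, rank ∂_2 = 7 ⇒ b_1 = 12 − 5 − 7 = 0; all invariant factors of ∂_2 are 1 so no torsion. So H_1 = 0.
rank ∂_2 = 7, rank ∂_3 = 0 ⇒ b_2 = 8 − 7 − 0 = 1. So H_2 = Z.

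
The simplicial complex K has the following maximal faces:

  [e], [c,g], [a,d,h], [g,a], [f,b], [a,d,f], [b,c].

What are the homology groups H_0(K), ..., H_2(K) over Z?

H_0 ≅ Z^2,  H_1 ≅ Z,  H_2 = 0.

Order the vertices as a < b < c < d < e < f < g < h. Listing each simplex with vertices in this order, K has dimension 2 with simplices:

  0-simplices (8): a, b, c, d, e, f, g, h
  1-simplices (9): ad, af, ag, ah, bc, bf, cg, df, dh
  2-simplices (2): adf, adh

giving chain groups C_0 ≅ Z^8, C_1 ≅ Z^9, C_2 ≅ Z^2.

The boundary map ∂_1: C_1 → C_0 maps an edge to its endpoints' difference, ∂[p,q] = q − p. For instance
  ∂df = f − d.
As a 8×9 matrix over Z this has rank 6, with invariant factors (1,1,1,1,1,1).

The boundary map ∂_2: C_2 → C_1 acts by ∂[p,q,r] = [q,r] − [p,r] + [p,q]. For instance
  ∂adh = dh − ah + ad,
  ∂adf = df − af + ad.
As a 9×2 matrix over Z this has rank 2, with invariant factors (1,1).

Computing H_k = (kernel of ∂_k) / (image of ∂_{k+1}):

  H_0: rank C_0 − rank ∂_1 = 8 − 6 = 2, and the invariant factors of ∂_1 are all 1, so H_0 ≅ Z^2.
  H_1: rank ker ∂_1 − rank ∂_2 = (9 − 6) − 2 = 1, and the invariant factors of ∂_2 are all 1, so H_1 ≅ Z.
  H_2: rank ker ∂_2 − rank ∂_3 = (2 − 2) − 0 = 0, and there is no ∂_3, so H_2 ≅ 0.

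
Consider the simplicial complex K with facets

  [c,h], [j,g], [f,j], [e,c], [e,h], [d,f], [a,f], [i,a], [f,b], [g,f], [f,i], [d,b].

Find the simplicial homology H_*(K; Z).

K has 10 vertices, 12 edges.
rank ∂_0 = 0, rank ∂_1 = 8 ⇒ b_0 = 10 − 0 − 8 = 2; all invariant factors of ∂_1 are 1 so no torsion. So H_0 ≅ Z^2.
rank ∂_1 = 8, rank ∂_2 = 0 ⇒ b_1 = 12 − 8 − 0 = 4. So H_1 ≅ Z^4.

H_0 ≅ Z^2,  H_1 ≅ Z^4.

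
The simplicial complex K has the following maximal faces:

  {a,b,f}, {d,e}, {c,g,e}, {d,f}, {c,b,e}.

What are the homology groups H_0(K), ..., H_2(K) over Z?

Order the vertices as a < b < c < d < e < f < g. Listing each simplex with vertices in this order, K has dimension 2 with simplices:

  0-simplices (7): a, b, c, d, e, f, g
  1-simplices (10): ab, af, bc, be, bf, ce, cg, de, df, eg
  2-simplices (3): abf, bce, ceg

giving chain groups C_0 ≅ Z^7, C_1 ≅ Z^10, C_2 ≅ Z^3.

∂_1: C_1 → C_0 is given by ∂[p,q] = [q] − [p]. For instance
  ∂eg = g − e.
The 7×10 boundary matrix has rank 6 and Smith normal form diag(1,1,1,1,1,1).

The boundary map ∂_2: C_2 → C_1 acts by ∂[p,q,r] = [q,r] − [p,r] + [p,q]. For instance
  ∂bce = ce − be + bc,
  ∂abf = bf − af + ab.
This gives a 10×3 integer matrix of rank 3; reducing to Smith normal form yields diagonal entries (1,1,1).

Now H_k = ker ∂_k / im ∂_{k+1}, so:

  H_0: rank C_0 − rank ∂_1 = 7 − 6 = 1, and the invariant factors of ∂_1 are all 1, so H_0 ≅ Z.
  H_1: rank ker ∂_1 − rank ∂_2 = (10 − 6) − 3 = 1, and the invariant factors of ∂_2 are all 1, so H_1 ≅ Z.
  H_2: rank ker ∂_2 − rank ∂_3 = (3 − 3) − 0 = 0, and there is no ∂_3, so H_2 ≅ 0.

As a check, the Euler characteristic is 7 − 10 + 3 = 0, which agrees with 1 − 1 + 0 = 0.

H_0 = Z,  H_1 = Z,  H_2 = 0.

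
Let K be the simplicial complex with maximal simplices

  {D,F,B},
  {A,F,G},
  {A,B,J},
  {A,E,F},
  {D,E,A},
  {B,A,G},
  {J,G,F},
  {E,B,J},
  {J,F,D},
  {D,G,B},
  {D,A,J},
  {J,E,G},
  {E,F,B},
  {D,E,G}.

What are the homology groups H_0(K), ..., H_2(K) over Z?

H_0 ≅ Z,  H_1 ≅ Z^2,  H_2 ≅ Z.

We work with the vertex ordering A < B < D < E < F < G < J. The simplices of K, each written with vertices in increasing order, are:

  0-simplices (7): A, B, D, E, F, G, J
  1-simplices (21): AB, AD, AE, AF, AG, AJ, BD, BE, BF, BG, BJ, DE, DF, DG, DJ, EF, EG, EJ, FG, FJ, GJ
  2-simplices (14): ABG, ABJ, ADE, ADJ, AEF, AFG, BDF, BDG, BEF, BEJ, DEG, DFJ, EGJ, FGJ

giving chain groups C_0 ≅ Z^7, C_1 ≅ Z^21, C_2 ≅ Z^14.

Boundary ∂_1: C_1 → C_0 maps an edge to its endpoints' difference, ∂[p,q] = q − p. For instance
  ∂AG = G − A.
The resulting 7×21 matrix has rank 6, and its Smith normal form has invariant factors (1,1,1,1,1,1).

Boundary ∂_2: C_2 → C_1 acts by ∂[p,q,r] = [q,r] − [p,r] + [p,q]. For instance
  ∂AFG = FG − AG + AF,
  ∂FGJ = GJ − FJ + FG.
The 21×14 boundary matrix has rank 13 and Smith normal form diag(1,1,1,1,1,1,1,1,1,1,1,1,1).

Now H_k = ker ∂_k / im ∂_{k+1}, so:

  H_0: rank C_0 − rank ∂_1 = 7 − 6 = 1, and the invariant factors of ∂_1 are all 1, so H_0 = Z.
  H_1: rank ker ∂_1 − rank ∂_2 = (21 − 6) − 13 = 2, and the invariant factors of ∂_2 are all 1, so H_1 = Z^2.
  H_2: rank ker ∂_2 − rank ∂_3 = (14 − 13) − 0 = 1, and there is no ∂_3, so H_2 = Z.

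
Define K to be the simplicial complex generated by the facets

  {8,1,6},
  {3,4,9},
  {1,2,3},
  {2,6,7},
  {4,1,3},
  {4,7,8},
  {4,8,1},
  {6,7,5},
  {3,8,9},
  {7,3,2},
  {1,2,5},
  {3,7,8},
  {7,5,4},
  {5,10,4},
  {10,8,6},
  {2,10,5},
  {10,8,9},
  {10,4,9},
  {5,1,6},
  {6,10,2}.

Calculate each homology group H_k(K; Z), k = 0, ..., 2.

H_0 ≅ Z,  H_1 ≅ Z ⊕ Z/2,  H_2 = 0.

K has 10 vertices, 30 edges, 20 triangles.
rank ∂_0 = 0, rank ∂_1 = 9 ⇒ b_0 = 10 − 0 − 9 = 1; all invariant factors of ∂_1 are 1 so no torsion. So H_0 = Z.
rank ∂_1 = 9, rank ∂_2 = 20 ⇒ b_1 = 30 − 9 − 20 = 1; ∂_2 has invariant factor(s) [2] giving torsion. So H_1 = Z ⊕ Z/2.
rank ∂_2 = 20, rank ∂_3 = 0 ⇒ b_2 = 20 − 20 − 0 = 0. So H_2 = 0.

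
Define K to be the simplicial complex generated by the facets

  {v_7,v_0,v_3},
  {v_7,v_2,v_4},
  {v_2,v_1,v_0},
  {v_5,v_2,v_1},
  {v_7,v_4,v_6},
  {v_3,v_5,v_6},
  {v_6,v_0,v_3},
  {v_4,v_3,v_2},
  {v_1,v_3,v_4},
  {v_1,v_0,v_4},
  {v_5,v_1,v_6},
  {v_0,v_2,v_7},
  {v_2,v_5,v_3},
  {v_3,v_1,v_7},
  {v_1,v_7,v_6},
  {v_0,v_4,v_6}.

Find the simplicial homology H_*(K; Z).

H_0 ≅ Z,  H_1 ≅ Z^2,  H_2 ≅ Z.

Take the total order v_0 < v_1 < v_2 < v_3 < v_4 < v_5 < v_6 < v_7 on the vertex set. Then K (dimension 2) consists of the simplices:

  0-simplices (8): [v_0], [v_1], [v_2], [v_3], [v_4], [v_5], [v_6], [v_7]
  1-simplices (24): (24 of them)
  2-simplices (16): (16 of them)

Hence C_0 ≅ Z^8, C_1 ≅ Z^24, C_2 ≅ Z^16.

The boundary map ∂_1: C_1 → C_0 maps an edge to its endpoints' difference, ∂[p,q] = q − p.
As a 8×24 matrix over Z this has rank 7, with invariant factors (1,1,1,1,1,1,1).

Boundary ∂_2: C_2 → C_1 acts by ∂[p,q,r] = [q,r] − [p,r] + [p,q]. For instance
  ∂[v_0,v_1,v_2] = [v_1,v_2] − [v_0,v_2] + [v_0,v_1],
  ∂[v_4,v_6,v_7] = [v_6,v_7] − [v_4,v_7] + [v_4,v_6].
As a 24×16 matrix over Z this has rank 15, with invariant factors (1,1,1,1,1,1,1,1,1,1,1,1,1,1,1).

Now H_k = ker ∂_k / im ∂_{k+1}, so:

  H_0: rank C_0 − rank ∂_1 = 8 − 7 = 1, and the invariant factors of ∂_1 are all 1, so H_0 = Z.
  H_1: rank ker ∂_1 − rank ∂_2 = (24 − 7) − 15 = 2, and the invariant factors of ∂_2 are all 1, so H_1 = Z^2.
  H_2: rank ker ∂_2 − rank ∂_3 = (16 − 15) − 0 = 1, and there is no ∂_3, so H_2 = Z.

As a check, the Euler characteristic is 8 − 24 + 16 = 0, which agrees with 1 − 2 + 1 = 0.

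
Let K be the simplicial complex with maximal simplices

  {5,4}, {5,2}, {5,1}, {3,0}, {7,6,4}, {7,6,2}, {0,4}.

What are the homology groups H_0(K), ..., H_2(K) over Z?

Order the vertices as 0 < 1 < 2 < 3 < 4 < 5 < 6 < 7. Listing each simplex with vertices in this order, K has dimension 2 with simplices:

  0-simplices (8): [0], [1], [2], [3], [4], [5], [6], [7]
  1-simplices (10): [0,3], [0,4], [1,5], [2,5], [2,6], [2,7], [4,5], [4,6], [4,7], [6,7]
  2-simplices (2): [2,6,7], [4,6,7]

giving chain groups C_0 ≅ Z^8, C_1 ≅ Z^10, C_2 ≅ Z^2.

∂_1: C_1 → C_0 is given by ∂[p,q] = [q] − [p].
The resulting 8×10 matrix has rank 7, and its Smith normal form has invariant factors (1,1,1,1,1,1,1).

∂_2: C_2 → C_1 sends each 2-simplex [p,q,r] to [q,r] − [p,r] + [p,q]. For instance
  ∂[4,6,7] = [6,7] − [4,7] + [4,6],
  ∂[2,6,7] = [6,7] − [2,7] + [2,6].
As a 10×2 matrix over Z this has rank 2, with invariant factors (1,1).

From H_k ≅ ker(∂_k) / im(∂_{k+1}) we obtain:

  H_0: rank C_0 − rank ∂_1 = 8 − 7 = 1, and the invariant factors of ∂_1 are all 1, so H_0 = Z.
  H_1: rank ker ∂_1 − rank ∂_2 = (10 − 7) − 2 = 1, and the invariant factors of ∂_2 are all 1, so H_1 = Z.
  H_2: rank ker ∂_2 − rank ∂_3 = (2 − 2) − 0 = 0, and there is no ∂_3, so H_2 = 0.

As a check, the Euler characteristic is 8 − 10 + 2 = 0, which agrees with 1 − 1 + 0 = 0.

H_0 ≅ Z,  H_1 ≅ Z,  H_2 = 0.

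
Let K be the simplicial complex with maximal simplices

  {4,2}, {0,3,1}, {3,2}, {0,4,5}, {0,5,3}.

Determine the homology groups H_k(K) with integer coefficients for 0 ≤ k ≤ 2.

H_0 ≅ Z,  H_1 ≅ Z,  H_2 = 0.

We work with the vertex ordering 0 < 1 < 2 < 3 < 4 < 5. The simplices of K, each written with vertices in increasing order, are:

  0-simplices (6): [0], [1], [2], [3], [4], [5]
  1-simplices (9): [0,1], [0,3], [0,4], [0,5], [1,3], [2,3], [2,4], [3,5], [4,5]
  2-simplices (3): [0,1,3], [0,3,5], [0,4,5]

Hence C_0 ≅ Z^6, C_1 ≅ Z^9, C_2 ≅ Z^3.

Boundary ∂_1: C_1 → C_0 sends each edge [p,q] (with p < q) to q − p.
The resulting 6×9 matrix has rank 5, and its Smith normal form has invariant factors (1,1,1,1,1).

Boundary ∂_2: C_2 → C_1 sends each 2-simplex [p,q,r] to [q,r] − [p,r] + [p,q]. For instance
  ∂[0,3,5] = [3,5] − [0,5] + [0,3],
  ∂[0,4,5] = [4,5] − [0,5] + [0,4].
As a 9×3 matrix over Z this has rank 3, with invariant factors (1,1,1).

From H_k ≅ ker(∂_k) / im(∂_{k+1}) we obtain:

  H_0: rank C_0 − rank ∂_1 = 6 − 5 = 1, and the invariant factors of ∂_1 are all 1, so H_0 = Z.
  H_1: rank ker ∂_1 − rank ∂_2 = (9 − 5) − 3 = 1, and the invariant factors of ∂_2 are all 1, so H_1 = Z.
  H_2: rank ker ∂_2 − rank ∂_3 = (3 − 3) − 0 = 0, and there is no ∂_3, so H_2 = 0.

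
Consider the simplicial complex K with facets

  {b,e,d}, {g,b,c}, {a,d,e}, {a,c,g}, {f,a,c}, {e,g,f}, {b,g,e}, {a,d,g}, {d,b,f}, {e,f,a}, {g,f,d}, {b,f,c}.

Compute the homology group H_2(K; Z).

H_2 = 0.

Fix the vertex order a < b < c < d < e < f < g and write every simplex with vertices in increasing order. Then dim K = 2 and the simplices of K are:

  0-simplices (7): a, b, c, d, e, f, g
  1-simplices (18): ac, ad, ae, af, ag, bc, bd, be, bf, bg, cf, cg, de, df, dg, ef, eg, fg
  2-simplices (12): acf, acg, ade, adg, aef, bcf, bcg, bde, bdf, beg, dfg, efg

giving chain groups C_0 ≅ Z^7, C_1 ≅ Z^18, C_2 ≅ Z^12.

Boundary ∂_1: C_1 → C_0 sends each edge [p,q] (with p < q) to q − p. For instance
  ∂bd = d − b.
The 7×18 boundary matrix has rank 6 and Smith normal form diag(1,1,1,1,1,1).

Boundary ∂_2: C_2 → C_1 acts by ∂[p,q,r] = [q,r] − [p,r] + [p,q]. For instance
  ∂bdf = df − bf + bd,
  ∂bde = de − be + bd.
The 18×12 boundary matrix has rank 12 and Smith normal form diag(1,1,1,1,1,1,1,1,1,1,1,2).

Now H_k = ker ∂_k / im ∂_{k+1}, so:

  H_2: rank ker ∂_2 − rank ∂_3 = (12 − 12) − 0 = 0, and there is no ∂_3, so H_2 ≅ 0.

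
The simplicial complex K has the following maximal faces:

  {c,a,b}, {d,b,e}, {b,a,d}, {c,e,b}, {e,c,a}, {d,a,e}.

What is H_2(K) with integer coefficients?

H_2 ≅ Z.

Take the total order a < b < c < d < e on the vertex set. Then K (dimension 2) consists of the simplices:

  0-simplices (5): a, b, c, d, e
  1-simplices (9): ab, ac, ad, ae, bc, bd, be, ce, de
  2-simplices (6): abc, abd, ace, ade, bce, bde

Hence C_0 ≅ Z^5, C_1 ≅ Z^9, C_2 ≅ Z^6.

∂_1: C_1 → C_0 is given by ∂[p,q] = [q] − [p].
The resulting 5×9 matrix has rank 4, and its Smith normal form has invariant factors (1,1,1,1).

Boundary ∂_2: C_2 → C_1 acts by ∂[p,q,r] = [q,r] − [p,r] + [p,q]. For instance
  ∂abd = bd − ad + ab,
  ∂ade = de − ae + ad.
This gives a 9×6 integer matrix of rank 5; reducing to Smith normal form yields diagonal entries (1,1,1,1,1).

Computing H_k = (kernel of ∂_k) / (image of ∂_{k+1}):

  H_2: rank ker ∂_2 − rank ∂_3 = (6 − 5) − 0 = 1, and there is no ∂_3, so H_2 ≅ Z.

(K is a triangulation of the 2-sphere S^2.)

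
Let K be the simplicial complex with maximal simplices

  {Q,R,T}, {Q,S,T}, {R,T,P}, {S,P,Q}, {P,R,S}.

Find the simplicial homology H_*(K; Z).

Take the total order P < Q < R < S < T on the vertex set. Then K (dimension 2) consists of the simplices:

  0-simplices (5): P, Q, R, S, T
  1-simplices (10): PQ, PR, PS, PT, QR, QS, QT, RS, RT, ST
  2-simplices (5): PQS, PRS, PRT, QRT, QST

giving chain groups C_0 ≅ Z^5, C_1 ≅ Z^10, C_2 ≅ Z^5.

The boundary map ∂_1: C_1 → C_0 maps an edge to its endpoints' difference, ∂[p,q] = q − p.
This gives a 5×10 integer matrix of rank 4; reducing to Smith normal form yields diagonal entries (1,1,1,1).

∂_2: C_2 → C_1 maps a triangle to the signed sum of its edges. For instance
  ∂PRT = RT − PT + PR,
  ∂PQS = QS − PS + PQ.
The resulting 10×5 matrix has rank 5, and its Smith normal form has invariant factors (1,1,1,1,1).

Reading off H_k = ker ∂_k / im ∂_{k+1}:

  H_0: rank C_0 − rank ∂_1 = 5 − 4 = 1, and the invariant factors of ∂_1 are all 1, so H_0 = Z.
  H_1: rank ker ∂_1 − rank ∂_2 = (10 − 4) − 5 = 1, and the invariant factors of ∂_2 are all 1, so H_1 = Z.
  H_2: rank ker ∂_2 − rank ∂_3 = (5 − 5) − 0 = 0, and there is no ∂_3, so H_2 = 0.

As a check, the Euler characteristic is 5 − 10 + 5 = 0, which agrees with 1 − 1 + 0 = 0.

H_0 ≅ Z,  H_1 ≅ Z,  H_2 = 0.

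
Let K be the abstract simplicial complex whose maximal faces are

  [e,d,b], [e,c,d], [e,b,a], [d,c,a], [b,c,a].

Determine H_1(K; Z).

H_1 = Z.

We work with the vertex ordering a < b < c < d < e. The simplices of K, each written with vertices in increasing order, are:

  0-simplices (5): a, b, c, d, e
  1-simplices (10): ab, ac, ad, ae, bc, bd, be, cd, ce, de
  2-simplices (5): abc, abe, acd, bde, cde

Hence C_0 ≅ Z^5, C_1 ≅ Z^10, C_2 ≅ Z^5.

∂_1: C_1 → C_0 is given by ∂[p,q] = [q] − [p]. For instance
  ∂bc = c − b.
As a 5×10 matrix over Z this has rank 4, with invariant factors (1,1,1,1).

Boundary ∂_2: C_2 → C_1 acts by ∂[p,q,r] = [q,r] − [p,r] + [p,q]. For instance
  ∂abe = be − ae + ab,
  ∂acd = cd − ad + ac.
The resulting 10×5 matrix has rank 5, and its Smith normal form has invariant factors (1,1,1,1,1).

Now H_k = ker ∂_k / im ∂_{k+1}, so:

  H_1: rank ker ∂_1 − rank ∂_2 = (10 − 4) − 5 = 1, and the invariant factors of ∂_2 are all 1, so H_1 ≅ Z.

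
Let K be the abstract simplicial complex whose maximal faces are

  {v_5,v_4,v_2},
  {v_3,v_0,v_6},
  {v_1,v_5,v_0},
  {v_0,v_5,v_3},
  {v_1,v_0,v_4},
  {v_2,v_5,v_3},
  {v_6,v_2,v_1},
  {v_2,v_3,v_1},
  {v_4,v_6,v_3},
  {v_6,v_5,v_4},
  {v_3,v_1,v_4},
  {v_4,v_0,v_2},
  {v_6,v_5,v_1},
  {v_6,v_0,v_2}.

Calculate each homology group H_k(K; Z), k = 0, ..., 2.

We work with the vertex ordering v_0 < v_1 < v_2 < v_3 < v_4 < v_5 < v_6. The simplices of K, each written with vertices in increasing order, are:

  0-simplices (7): [v_0], [v_1], [v_2], [v_3], [v_4], [v_5], [v_6]
  1-simplices (21): (21 of them)
  2-simplices (14): (14 of them)

Hence C_0 ≅ Z^7, C_1 ≅ Z^21, C_2 ≅ Z^14.

∂_1: C_1 → C_0 sends each edge [p,q] (with p < q) to q − p. For instance
  ∂[v_3,v_4] = [v_4] − [v_3].
The resulting 7×21 matrix has rank 6, and its Smith normal form has invariant factors (1,1,1,1,1,1).

Boundary ∂_2: C_2 → C_1 maps a triangle to the signed sum of its edges. For instance
  ∂[v_0,v_2,v_6] = [v_2,v_6] − [v_0,v_6] + [v_0,v_2],
  ∂[v_3,v_4,v_6] = [v_4,v_6] − [v_3,v_6] + [v_3,v_4].
As a 21×14 matrix over Z this has rank 13, with invariant factors (1,1,1,1,1,1,1,1,1,1,1,1,1).

Now H_k = ker ∂_k / im ∂_{k+1}, so:

  H_0: rank C_0 − rank ∂_1 = 7 − 6 = 1, and the invariant factors of ∂_1 are all 1, so H_0 ≅ Z.
  H_1: rank ker ∂_1 − rank ∂_2 = (21 − 6) − 13 = 2, and the invariant factors of ∂_2 are all 1, so H_1 ≅ Z^2.
  H_2: rank ker ∂_2 − rank ∂_3 = (14 − 13) − 0 = 1, and there is no ∂_3, so H_2 ≅ Z.

H_0 ≅ Z,  H_1 ≅ Z^2,  H_2 ≅ Z.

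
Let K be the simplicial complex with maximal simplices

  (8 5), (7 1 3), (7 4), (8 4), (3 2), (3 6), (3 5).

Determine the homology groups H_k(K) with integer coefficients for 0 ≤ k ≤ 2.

H_0 ≅ Z,  H_1 ≅ Z,  H_2 = 0.

K has 8 vertices, 9 edges, 1 triangle.
rank ∂_0 = 0, rank ∂_1 = 7 ⇒ b_0 = 8 − 0 − 7 = 1; all invariant factors of ∂_1 are 1 so no torsion. So H_0 ≅ Z.
rank ∂_1 = 7, rank ∂_2 = 1 ⇒ b_1 = 9 − 7 − 1 = 1; all invariant factors of ∂_2 are 1 so no torsion. So H_1 ≅ Z.
rank ∂_2 = 1, rank ∂_3 = 0 ⇒ b_2 = 1 − 1 − 0 = 0. So H_2 ≅ 0.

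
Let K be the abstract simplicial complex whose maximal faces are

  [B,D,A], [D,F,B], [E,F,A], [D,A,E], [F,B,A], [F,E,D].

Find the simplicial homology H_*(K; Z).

H_0 ≅ Z,  H_1 = 0,  H_2 ≅ Z.

Take the total order A < B < D < E < F on the vertex set. Then K (dimension 2) consists of the simplices:

  0-simplices (5): A, B, D, E, F
  1-simplices (9): AB, AD, AE, AF, BD, BF, DE, DF, EF
  2-simplices (6): ABD, ABF, ADE, AEF, BDF, DEF

so the chain groups are C_0 ≅ Z^5, C_1 ≅ Z^9, C_2 ≅ Z^6.

Boundary ∂_1: C_1 → C_0 is given by ∂[p,q] = [q] − [p].
The resulting 5×9 matrix has rank 4, and its Smith normal form has invariant factors (1,1,1,1).

∂_2: C_2 → C_1 maps a triangle to the signed sum of its edges. For instance
  ∂BDF = DF − BF + BD,
  ∂ABF = BF − AF + AB.
The resulting 9×6 matrix has rank 5, and its Smith normal form has invariant factors (1,1,1,1,1).

From H_k ≅ ker(∂_k) / im(∂_{k+1}) we obtain:

  H_0: rank C_0 − rank ∂_1 = 5 − 4 = 1, and the invariant factors of ∂_1 are all 1, so H_0 = Z.
  H_1: rank ker ∂_1 − rank ∂_2 = (9 − 4) − 5 = 0, and the invariant factors of ∂_2 are all 1, so H_1 = 0.
  H_2: rank ker ∂_2 − rank ∂_3 = (6 − 5) − 0 = 1, and there is no ∂_3, so H_2 = Z.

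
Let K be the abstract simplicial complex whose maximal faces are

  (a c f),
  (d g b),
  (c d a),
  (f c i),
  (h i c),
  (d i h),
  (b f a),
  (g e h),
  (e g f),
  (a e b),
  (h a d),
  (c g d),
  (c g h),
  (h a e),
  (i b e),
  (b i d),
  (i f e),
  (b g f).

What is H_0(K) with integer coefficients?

H_0 ≅ Z.

Take the total order a < b < c < d < e < f < g < h < i on the vertex set. Then K (dimension 2) consists of the simplices:

  0-simplices (9): a, b, c, d, e, f, g, h, i
  1-simplices (27): ab, ac, ad, ae, af, ah, bd, be, bf, bg, bi, cd, cf, cg, ch, ci, dg, dh, di, ef, eg, eh, ei, fg, fi, gh, hi
  2-simplices (18): abe, abf, acd, acf, adh, aeh, bdg, bdi, bei, bfg, cdg, cfi, cgh, chi, dhi, efg, efi, egh

giving chain groups C_0 ≅ Z^9, C_1 ≅ Z^27, C_2 ≅ Z^18.

∂_1: C_1 → C_0 maps an edge to its endpoints' difference, ∂[p,q] = q − p. For instance
  ∂eh = h − e.
As a 9×27 matrix over Z this has rank 8, with invariant factors (1,1,1,1,1,1,1,1).

The boundary map ∂_2: C_2 → C_1 sends each 2-simplex [p,q,r] to [q,r] − [p,r] + [p,q]. For instance
  ∂efg = fg − eg + ef,
  ∂aeh = eh − ah + ae.
This gives a 27×18 integer matrix of rank 18; reducing to Smith normal form yields diagonal entries (1,1,1,1,1,1,1,1,1,1,1,1,1,1,1,1,1,2).

Now H_k = ker ∂_k / im ∂_{k+1}, so:

  H_0: rank C_0 − rank ∂_1 = 9 − 8 = 1, and the invariant factors of ∂_1 are all 1, so H_0 ≅ Z.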